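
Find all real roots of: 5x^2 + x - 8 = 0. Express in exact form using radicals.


Using the quadratic formula: x = (-b ± sqrt(b^2 - 4ac)) / (2a)
Here a = 5, b = 1, c = -8
Discriminant = b^2 - 4ac = 1^2 - 4(5)(-8) = 1 + 160 = 161
Since discriminant = 161 > 0, there are two real roots.
x = (-1 ± sqrt(161)) / 10
Numerically: x ≈ 1.1689 or x ≈ -1.3689

x = (-1 + sqrt(161)) / 10 or x = (-1 - sqrt(161)) / 10


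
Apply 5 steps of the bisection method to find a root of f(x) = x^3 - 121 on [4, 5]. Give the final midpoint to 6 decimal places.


f(x) = x^3 - 121
f(4) = -57 < 0
f(5) = 4 > 0

Step 1: midpoint = (4.000000 + 5.000000)/2 = 4.500000
  f(4.500000) = -29.875000
  f(mid) < 0, so root is in [4.500000, 5.000000]

Step 2: midpoint = (4.500000 + 5.000000)/2 = 4.750000
  f(4.750000) = -13.828125
  f(mid) < 0, so root is in [4.750000, 5.000000]

Step 3: midpoint = (4.750000 + 5.000000)/2 = 4.875000
  f(4.875000) = -5.142578
  f(mid) < 0, so root is in [4.875000, 5.000000]

Step 4: midpoint = (4.875000 + 5.000000)/2 = 4.937500
  f(4.937500) = -0.629150
  f(mid) < 0, so root is in [4.937500, 5.000000]

Step 5: midpoint = (4.937500 + 5.000000)/2 = 4.968750
  f(4.968750) = 1.670868
  f(mid) > 0, so root is in [4.937500, 4.968750]

midpoint = 4.968750


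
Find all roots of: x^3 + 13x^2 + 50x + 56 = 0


Let p(x) = x^3 + 13x^2 + 50x + 56. By the rational root theorem (leading coefficient 1), any rational root is an integer divisor of 56: try ±1, ±2, ... in turn.
Test x = 1: value = 120 ≠ 0.
Test x = -1: value = 18 ≠ 0.
Test x = 2: value = 216 ≠ 0.
Test x = -2: value = 0 ✓, so (x + 2) is a factor.
Synthetic division by (x + 2): bring down 1; 1(-2) + 13 = 11; 11(-2) + 50 = 28; 28(-2) + 56 = 0 → quotient x^2 + 11x + 28, remainder 0.
Solve the quadratic x^2 + 11x + 28 = 0: discriminant = 11^2 - 4(1)(28) = 121 - 112 = 9.
sqrt(9) = 3, so x = (-11 ± 3)/2: x = -4 or x = -7.
Collecting all roots found:

x = -7, x = -4, x = -2


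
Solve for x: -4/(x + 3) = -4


Multiply both sides by (x + 3): -4 = -4(x + 3)
Distribute: -4 = -4x - 12
-4x = -4 + 12 = 8
x = -2

x = -2


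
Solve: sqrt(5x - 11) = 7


Square both sides: 5x - 11 = 7^2 = 49
5x = 49 + 11 = 60
x = 12
Check: sqrt(5*12 - 11) = sqrt(49) = 7 ✓

x = 12


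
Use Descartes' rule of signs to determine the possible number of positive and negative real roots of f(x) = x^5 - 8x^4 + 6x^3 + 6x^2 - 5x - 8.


Descartes' rule of signs:

For positive roots, count sign changes in f(x) = x^5 - 8x^4 + 6x^3 + 6x^2 - 5x - 8:
Signs of coefficients: +, -, +, +, -, -
Number of sign changes: 3
Possible positive real roots: 3, 1

For negative roots, examine f(-x) = -x^5 - 8x^4 - 6x^3 + 6x^2 + 5x - 8:
Signs of coefficients: -, -, -, +, +, -
Number of sign changes: 2
Possible negative real roots: 2, 0

Positive roots: 3 or 1; Negative roots: 2 or 0


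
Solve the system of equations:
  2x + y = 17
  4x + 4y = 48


Using Cramer's rule:
Determinant D = (2)(4) - (4)(1) = 8 - 4 = 4
Dx = (17)(4) - (48)(1) = 68 - 48 = 20
Dy = (2)(48) - (4)(17) = 96 - 68 = 28
x = Dx/D = 20/4 = 5
y = Dy/D = 28/4 = 7

x = 5, y = 7


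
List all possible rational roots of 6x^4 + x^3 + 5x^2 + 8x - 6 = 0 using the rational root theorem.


Rational root theorem: possible roots are ±p/q where:
  p divides the constant term (-6): p ∈ {1, 2, 3, 6}
  q divides the leading coefficient (6): q ∈ {1, 2, 3, 6}

All possible rational roots: -6, -3, -2, -3/2, -1, -2/3, -1/2, -1/3, -1/6, 1/6, 1/3, 1/2, 2/3, 1, 3/2, 2, 3, 6

-6, -3, -2, -3/2, -1, -2/3, -1/2, -1/3, -1/6, 1/6, 1/3, 1/2, 2/3, 1, 3/2, 2, 3, 6


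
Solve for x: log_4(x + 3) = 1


Convert to exponential form: x + 3 = 4^1 = 4
x = 4 - 3 = 1
Check: log_4(1 + 3) = log_4(4) = log_4(4) = 1 ✓

x = 1


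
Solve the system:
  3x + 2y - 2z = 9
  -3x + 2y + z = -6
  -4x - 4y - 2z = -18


Using Cramer's rule. Expand each determinant along the first row.
D  = 3*[2*(-2) - 1*(-4)] - 2*[(-3)*(-2) - 1*(-4)] + (-2)*[(-3)*(-4) - 2*(-4)]
  = 3*(0) - 2*(10) + (-2)*(20) = -60
Dx = 9*[2*(-2) - 1*(-4)] - 2*[(-6)*(-2) - 1*(-18)] + (-2)*[(-6)*(-4) - 2*(-18)]
  = 9*(0) - 2*(30) + (-2)*(60) = -180
Dy = 3*[(-6)*(-2) - 1*(-18)] - 9*[(-3)*(-2) - 1*(-4)] + (-2)*[(-3)*(-18) - (-6)*(-4)]
  = 3*(30) - 9*(10) + (-2)*(30) = -60
Dz = 3*[2*(-18) - (-6)*(-4)] - 2*[(-3)*(-18) - (-6)*(-4)] + 9*[(-3)*(-4) - 2*(-4)]
  = 3*(-60) - 2*(30) + 9*(20) = -60
x = Dx/D = -180/-60 = 3, y = Dy/D = -60/-60 = 1, z = Dz/D = -60/-60 = 1
Check eq1: (3)(3) + (2)(1) + (-2)(1) = 9 = 9 ✓
Check eq2: (-3)(3) + (2)(1) + (1)(1) = -6 = -6 ✓
Check eq3: (-4)(3) + (-4)(1) + (-2)(1) = -18 = -18 ✓

x = 3, y = 1, z = 1


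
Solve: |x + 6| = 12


An absolute value equation |expr| = 12 gives two cases:
Case 1: x + 6 = 12
  x = 6, so x = 6
Case 2: x + 6 = -12
  x = -18, so x = -18

x = -18, x = 6


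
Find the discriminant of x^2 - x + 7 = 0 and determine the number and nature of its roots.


For ax^2 + bx + c = 0, discriminant D = b^2 - 4ac
Here a = 1, b = -1, c = 7
D = (-1)^2 - 4(1)(7) = 1 - 28 = -27

D = -27 < 0
The equation has no real roots (2 complex conjugate roots).

Discriminant = -27, no real roots (2 complex conjugate roots)


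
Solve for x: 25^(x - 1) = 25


Express both sides with the same base.
25 = 25^1
Since the bases match, equate exponents: x - 1 = 1
So x = 1 - (-1) = 2

x = 2


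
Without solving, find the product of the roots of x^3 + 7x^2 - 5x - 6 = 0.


By Vieta's formulas for x^3 + bx^2 + cx + d = 0:
  r1 + r2 + r3 = -b/a = -7
  r1*r2 + r1*r3 + r2*r3 = c/a = -5
  r1*r2*r3 = -d/a = 6


Product = 6


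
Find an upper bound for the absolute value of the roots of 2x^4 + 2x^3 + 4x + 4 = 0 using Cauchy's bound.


Cauchy's bound: all roots r satisfy |r| <= 1 + max(|a_i/a_n|) for i = 0,...,n-1
where a_n is the leading coefficient.

Coefficients: [2, 2, 0, 4, 4]
Leading coefficient a_n = 2
Ratios |a_i/a_n|: 1, 0, 2, 2
Maximum ratio: 2
Cauchy's bound: |r| <= 1 + 2 = 3

Upper bound = 3


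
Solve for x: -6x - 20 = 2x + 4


Starting with: -6x - 20 = 2x + 4
Move all x terms to left: (-6 - 2)x = 4 + 20
Simplify: -8x = 24
Divide both sides by -8: x = -3

x = -3


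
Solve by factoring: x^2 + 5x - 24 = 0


We need two numbers that multiply to -24 and add to 5.
Those numbers are -3 and 8 (since (-3) * 8 = -24 and (-3) + 8 = 5).
So x^2 + 5x - 24 = (x - 3)(x + 8) = 0
Setting each factor to zero: x = 3 or x = -8

x = -8, x = 3


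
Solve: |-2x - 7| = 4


An absolute value equation |expr| = 4 gives two cases:
Case 1: -2x - 7 = 4
  -2x = 11, so x = -11/2
Case 2: -2x - 7 = -4
  -2x = 3, so x = -3/2

x = -11/2, x = -3/2


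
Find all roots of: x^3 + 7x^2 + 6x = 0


The constant term is 0, so x = 0 is a root. Factor out x:
  x^2 + 7x + 6 = 0
Solve the quadratic x^2 + 7x + 6 = 0: discriminant = 7^2 - 4(1)(6) = 49 - 24 = 25.
sqrt(25) = 5, so x = (-7 ± 5)/2: x = -1 or x = -6.
Collecting all roots found:

x = -6, x = -1, x = 0


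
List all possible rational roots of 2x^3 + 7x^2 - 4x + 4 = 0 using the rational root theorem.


Rational root theorem: possible roots are ±p/q where:
  p divides the constant term (4): p ∈ {1, 2, 4}
  q divides the leading coefficient (2): q ∈ {1, 2}

All possible rational roots: -4, -2, -1, -1/2, 1/2, 1, 2, 4

-4, -2, -1, -1/2, 1/2, 1, 2, 4


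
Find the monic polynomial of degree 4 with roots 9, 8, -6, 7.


A monic polynomial with roots 9, 8, -6, 7 is:
p(x) = (x - 9)(x - 8)(x + 6)(x - 7)
After multiplying by (x - 9): x - 9
After multiplying by (x - 8): x^2 - 17x + 72
After multiplying by (x + 6): x^3 - 11x^2 - 30x + 432
After multiplying by (x - 7): x^4 - 18x^3 + 47x^2 + 642x - 3024

x^4 - 18x^3 + 47x^2 + 642x - 3024


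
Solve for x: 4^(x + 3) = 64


Express both sides with the same base.
64 = 4^3
Since the bases match, equate exponents: x + 3 = 3
So x = 3 - (3) = 0

x = 0


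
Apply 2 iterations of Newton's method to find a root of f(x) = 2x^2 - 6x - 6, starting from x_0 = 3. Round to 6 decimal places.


Newton's method: x_(n+1) = x_n - f(x_n)/f'(x_n)
f(x) = 2x^2 - 6x - 6
f'(x) = 4x - 6

Iteration 1:
  f(3.000000) = -6.000000
  f'(3.000000) = 6.000000
  x_1 = 3.000000 - (-6.000000)/(6.000000) = 4.000000

Iteration 2:
  f(4.000000) = 2.000000
  f'(4.000000) = 10.000000
  x_2 = 4.000000 - (2.000000)/(10.000000) = 3.800000

x_2 = 3.800000


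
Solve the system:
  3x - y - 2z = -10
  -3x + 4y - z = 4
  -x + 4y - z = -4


Using Cramer's rule. Expand each determinant along the first row.
D  = 3*[4*(-1) - (-1)*4] - (-1)*[(-3)*(-1) - (-1)*(-1)] + (-2)*[(-3)*4 - 4*(-1)]
  = 3*(0) - (-1)*(2) + (-2)*(-8) = 18
Dx = (-10)*[4*(-1) - (-1)*4] - (-1)*[4*(-1) - (-1)*(-4)] + (-2)*[4*4 - 4*(-4)]
  = (-10)*(0) - (-1)*(-8) + (-2)*(32) = -72
Dy = 3*[4*(-1) - (-1)*(-4)] - (-10)*[(-3)*(-1) - (-1)*(-1)] + (-2)*[(-3)*(-4) - 4*(-1)]
  = 3*(-8) - (-10)*(2) + (-2)*(16) = -36
Dz = 3*[4*(-4) - 4*4] - (-1)*[(-3)*(-4) - 4*(-1)] + (-10)*[(-3)*4 - 4*(-1)]
  = 3*(-32) - (-1)*(16) + (-10)*(-8) = 0
x = Dx/D = -72/18 = -4, y = Dy/D = -36/18 = -2, z = Dz/D = 0/18 = 0
Check eq1: (3)(-4) + (-1)(-2) + (-2)(0) = -10 = -10 ✓
Check eq2: (-3)(-4) + (4)(-2) + (-1)(0) = 4 = 4 ✓
Check eq3: (-1)(-4) + (4)(-2) + (-1)(0) = -4 = -4 ✓

x = -4, y = -2, z = 0


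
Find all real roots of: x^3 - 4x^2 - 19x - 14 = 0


Let p(x) = x^3 - 4x^2 - 19x - 14. By the rational root theorem (leading coefficient 1), any rational root is an integer divisor of 14: try ±1, ±2, ... in turn.
Test x = 1: value = -36 ≠ 0.
Test x = -1: value = 0 ✓, so (x + 1) is a factor.
Synthetic division by (x + 1): bring down 1; 1(-1) - 4 = -5; (-5)(-1) - 19 = -14; (-14)(-1) - 14 = 0 → quotient x^2 - 5x - 14, remainder 0.
Solve the quadratic x^2 - 5x - 14 = 0: discriminant = (-5)^2 - 4(1)(-14) = 25 + 56 = 81.
sqrt(81) = 9, so x = (5 ± 9)/2: x = 7 or x = -2.

x = -2, x = -1, x = 7


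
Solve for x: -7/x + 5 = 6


Subtract 5 from both sides: -7/x = 1
Multiply both sides by x: -7 = 1 * x
Divide by 1: x = -7

x = -7


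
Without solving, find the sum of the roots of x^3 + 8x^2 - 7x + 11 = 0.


By Vieta's formulas for x^3 + bx^2 + cx + d = 0:
  r1 + r2 + r3 = -b/a = -8
  r1*r2 + r1*r3 + r2*r3 = c/a = -7
  r1*r2*r3 = -d/a = -11


Sum = -8


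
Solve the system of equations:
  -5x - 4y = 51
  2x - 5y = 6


Using Cramer's rule:
Determinant D = (-5)(-5) - (2)(-4) = 25 + 8 = 33
Dx = (51)(-5) - (6)(-4) = -255 + 24 = -231
Dy = (-5)(6) - (2)(51) = -30 - 102 = -132
x = Dx/D = -231/33 = -7
y = Dy/D = -132/33 = -4

x = -7, y = -4


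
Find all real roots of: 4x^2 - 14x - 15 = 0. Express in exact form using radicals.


Using the quadratic formula: x = (-b ± sqrt(b^2 - 4ac)) / (2a)
Here a = 4, b = -14, c = -15
Discriminant = b^2 - 4ac = (-14)^2 - 4(4)(-15) = 196 + 240 = 436
Since discriminant = 436 > 0, there are two real roots.
x = (14 ± 2*sqrt(109)) / 8
Simplifying: x = (7 ± sqrt(109)) / 4
Numerically: x ≈ 4.3601 or x ≈ -0.8601

x = (7 + sqrt(109)) / 4 or x = (7 - sqrt(109)) / 4


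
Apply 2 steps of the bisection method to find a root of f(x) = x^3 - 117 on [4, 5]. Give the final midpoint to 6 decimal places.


f(x) = x^3 - 117
f(4) = -53 < 0
f(5) = 8 > 0

Step 1: midpoint = (4.000000 + 5.000000)/2 = 4.500000
  f(4.500000) = -25.875000
  f(mid) < 0, so root is in [4.500000, 5.000000]

Step 2: midpoint = (4.500000 + 5.000000)/2 = 4.750000
  f(4.750000) = -9.828125
  f(mid) < 0, so root is in [4.750000, 5.000000]

midpoint = 4.750000


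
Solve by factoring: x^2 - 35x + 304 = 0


We need two numbers that multiply to 304 and add to -35.
Those numbers are -16 and -19 (since (-16) * (-19) = 304 and (-16) + (-19) = -35).
So x^2 - 35x + 304 = (x - 16)(x - 19) = 0
Setting each factor to zero: x = 16 or x = 19

x = 16, x = 19


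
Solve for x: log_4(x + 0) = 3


Convert to exponential form: x + 0 = 4^3 = 64
x = 64 - 0 = 64
Check: log_4(64 + 0) = log_4(64) = log_4(64) = 3 ✓

x = 64


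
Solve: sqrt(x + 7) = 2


Square both sides: x + 7 = 2^2 = 4
x = 4 - 7 = -3
x = -3
Check: sqrt(1*(-3) + 7) = sqrt(4) = 2 ✓

x = -3


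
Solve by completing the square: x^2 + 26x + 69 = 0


Start: x^2 + 26x + 69 = 0
Move constant: x^2 + 26x = -69
Half of 26 is 13, squared is 169
Add 169 to both sides: x^2 + 26x + 169 = 100
(x + 13)^2 = 100
x + 13 = ±10
x = -13 + 10 = -3 or x = -13 - 10 = -23

x = -23, x = -3


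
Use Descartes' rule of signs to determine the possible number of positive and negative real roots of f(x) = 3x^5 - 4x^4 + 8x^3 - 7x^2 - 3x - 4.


Descartes' rule of signs:

For positive roots, count sign changes in f(x) = 3x^5 - 4x^4 + 8x^3 - 7x^2 - 3x - 4:
Signs of coefficients: +, -, +, -, -, -
Number of sign changes: 3
Possible positive real roots: 3, 1

For negative roots, examine f(-x) = -3x^5 - 4x^4 - 8x^3 - 7x^2 + 3x - 4:
Signs of coefficients: -, -, -, -, +, -
Number of sign changes: 2
Possible negative real roots: 2, 0

Positive roots: 3 or 1; Negative roots: 2 or 0


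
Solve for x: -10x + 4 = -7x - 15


Starting with: -10x + 4 = -7x - 15
Move all x terms to left: (-10 + 7)x = -15 - 4
Simplify: -3x = -19
Divide both sides by -3: x = 19/3

x = 19/3


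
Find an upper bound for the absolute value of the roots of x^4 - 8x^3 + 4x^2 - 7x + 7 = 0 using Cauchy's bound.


Cauchy's bound: all roots r satisfy |r| <= 1 + max(|a_i/a_n|) for i = 0,...,n-1
where a_n is the leading coefficient.

Coefficients: [1, -8, 4, -7, 7]
Leading coefficient a_n = 1
Ratios |a_i/a_n|: 8, 4, 7, 7
Maximum ratio: 8
Cauchy's bound: |r| <= 1 + 8 = 9

Upper bound = 9


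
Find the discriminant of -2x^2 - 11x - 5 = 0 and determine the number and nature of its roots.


For ax^2 + bx + c = 0, discriminant D = b^2 - 4ac
Here a = -2, b = -11, c = -5
D = (-11)^2 - 4(-2)(-5) = 121 - 40 = 81

D = 81 > 0 and is a perfect square (sqrt = 9)
The equation has 2 distinct real rational roots.

Discriminant = 81, 2 distinct real rational roots


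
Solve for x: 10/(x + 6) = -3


Multiply both sides by (x + 6): 10 = -3(x + 6)
Distribute: 10 = -3x - 18
-3x = 10 + 18 = 28
x = -28/3

x = -28/3


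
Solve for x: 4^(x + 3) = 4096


Express both sides with the same base.
4096 = 4^6
Since the bases match, equate exponents: x + 3 = 6
So x = 6 - (3) = 3

x = 3


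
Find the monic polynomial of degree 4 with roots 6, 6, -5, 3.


A monic polynomial with roots 6, 6, -5, 3 is:
p(x) = (x - 6)(x - 6)(x + 5)(x - 3)
After multiplying by (x - 6): x - 6
After multiplying by (x - 6): x^2 - 12x + 36
After multiplying by (x + 5): x^3 - 7x^2 - 24x + 180
After multiplying by (x - 3): x^4 - 10x^3 - 3x^2 + 252x - 540

x^4 - 10x^3 - 3x^2 + 252x - 540


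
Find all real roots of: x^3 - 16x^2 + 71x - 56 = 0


Let p(x) = x^3 - 16x^2 + 71x - 56. By the rational root theorem (leading coefficient 1), any rational root is an integer divisor of 56: try ±1, ±2, ... in turn.
Test x = 1: value = 0 ✓, so (x - 1) is a factor.
Synthetic division by (x - 1): bring down 1; 1(1) - 16 = -15; (-15)(1) + 71 = 56; 56(1) - 56 = 0 → quotient x^2 - 15x + 56, remainder 0.
Solve the quadratic x^2 - 15x + 56 = 0: discriminant = (-15)^2 - 4(1)(56) = 225 - 224 = 1.
sqrt(1) = 1, so x = (15 ± 1)/2: x = 8 or x = 7.

x = 1, x = 7, x = 8


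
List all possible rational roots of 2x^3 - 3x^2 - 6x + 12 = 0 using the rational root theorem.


Rational root theorem: possible roots are ±p/q where:
  p divides the constant term (12): p ∈ {1, 2, 3, 4, 6, 12}
  q divides the leading coefficient (2): q ∈ {1, 2}

All possible rational roots: -12, -6, -4, -3, -2, -3/2, -1, -1/2, 1/2, 1, 3/2, 2, 3, 4, 6, 12

-12, -6, -4, -3, -2, -3/2, -1, -1/2, 1/2, 1, 3/2, 2, 3, 4, 6, 12


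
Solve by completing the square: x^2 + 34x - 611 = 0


Start: x^2 + 34x - 611 = 0
Move constant: x^2 + 34x = 611
Half of 34 is 17, squared is 289
Add 289 to both sides: x^2 + 34x + 289 = 900
(x + 17)^2 = 900
x + 17 = ±30
x = -17 + 30 = 13 or x = -17 - 30 = -47

x = -47, x = 13


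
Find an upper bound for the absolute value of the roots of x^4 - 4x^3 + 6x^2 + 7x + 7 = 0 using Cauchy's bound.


Cauchy's bound: all roots r satisfy |r| <= 1 + max(|a_i/a_n|) for i = 0,...,n-1
where a_n is the leading coefficient.

Coefficients: [1, -4, 6, 7, 7]
Leading coefficient a_n = 1
Ratios |a_i/a_n|: 4, 6, 7, 7
Maximum ratio: 7
Cauchy's bound: |r| <= 1 + 7 = 8

Upper bound = 8


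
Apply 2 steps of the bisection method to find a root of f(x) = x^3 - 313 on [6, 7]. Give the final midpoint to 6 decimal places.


f(x) = x^3 - 313
f(6) = -97 < 0
f(7) = 30 > 0

Step 1: midpoint = (6.000000 + 7.000000)/2 = 6.500000
  f(6.500000) = -38.375000
  f(mid) < 0, so root is in [6.500000, 7.000000]

Step 2: midpoint = (6.500000 + 7.000000)/2 = 6.750000
  f(6.750000) = -5.453125
  f(mid) < 0, so root is in [6.750000, 7.000000]

midpoint = 6.750000


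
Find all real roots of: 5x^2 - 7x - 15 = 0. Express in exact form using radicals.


Using the quadratic formula: x = (-b ± sqrt(b^2 - 4ac)) / (2a)
Here a = 5, b = -7, c = -15
Discriminant = b^2 - 4ac = (-7)^2 - 4(5)(-15) = 49 + 300 = 349
Since discriminant = 349 > 0, there are two real roots.
x = (7 ± sqrt(349)) / 10
Numerically: x ≈ 2.5682 or x ≈ -1.1682

x = (7 + sqrt(349)) / 10 or x = (7 - sqrt(349)) / 10


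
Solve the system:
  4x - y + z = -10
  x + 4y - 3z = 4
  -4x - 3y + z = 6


Using Cramer's rule. Expand each determinant along the first row.
D  = 4*[4*1 - (-3)*(-3)] - (-1)*[1*1 - (-3)*(-4)] + 1*[1*(-3) - 4*(-4)]
  = 4*(-5) - (-1)*(-11) + 1*(13) = -18
Dx = (-10)*[4*1 - (-3)*(-3)] - (-1)*[4*1 - (-3)*6] + 1*[4*(-3) - 4*6]
  = (-10)*(-5) - (-1)*(22) + 1*(-36) = 36
Dy = 4*[4*1 - (-3)*6] - (-10)*[1*1 - (-3)*(-4)] + 1*[1*6 - 4*(-4)]
  = 4*(22) - (-10)*(-11) + 1*(22) = 0
Dz = 4*[4*6 - 4*(-3)] - (-1)*[1*6 - 4*(-4)] + (-10)*[1*(-3) - 4*(-4)]
  = 4*(36) - (-1)*(22) + (-10)*(13) = 36
x = Dx/D = 36/-18 = -2, y = Dy/D = 0/-18 = 0, z = Dz/D = 36/-18 = -2
Check eq1: (4)(-2) + (-1)(0) + (1)(-2) = -10 = -10 ✓
Check eq2: (1)(-2) + (4)(0) + (-3)(-2) = 4 = 4 ✓
Check eq3: (-4)(-2) + (-3)(0) + (1)(-2) = 6 = 6 ✓

x = -2, y = 0, z = -2


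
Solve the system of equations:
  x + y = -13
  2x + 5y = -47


Using Cramer's rule:
Determinant D = (1)(5) - (2)(1) = 5 - 2 = 3
Dx = (-13)(5) - (-47)(1) = -65 + 47 = -18
Dy = (1)(-47) - (2)(-13) = -47 + 26 = -21
x = Dx/D = -18/3 = -6
y = Dy/D = -21/3 = -7

x = -6, y = -7


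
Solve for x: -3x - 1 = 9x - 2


Starting with: -3x - 1 = 9x - 2
Move all x terms to left: (-3 - 9)x = -2 + 1
Simplify: -12x = -1
Divide both sides by -12: x = 1/12

x = 1/12


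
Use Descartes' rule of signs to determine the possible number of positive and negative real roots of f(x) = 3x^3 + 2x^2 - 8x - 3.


Descartes' rule of signs:

For positive roots, count sign changes in f(x) = 3x^3 + 2x^2 - 8x - 3:
Signs of coefficients: +, +, -, -
Number of sign changes: 1
Possible positive real roots: 1

For negative roots, examine f(-x) = -3x^3 + 2x^2 + 8x - 3:
Signs of coefficients: -, +, +, -
Number of sign changes: 2
Possible negative real roots: 2, 0

Positive roots: 1; Negative roots: 2 or 0


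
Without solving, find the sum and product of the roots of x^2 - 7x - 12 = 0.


By Vieta's formulas for ax^2 + bx + c = 0:
  Sum of roots = -b/a
  Product of roots = c/a

Here a = 1, b = -7, c = -12
Sum = -(-7)/1 = 7
Product = -12/1 = -12

Sum = 7, Product = -12


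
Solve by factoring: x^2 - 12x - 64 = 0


We need two numbers that multiply to -64 and add to -12.
Those numbers are -16 and 4 (since (-16) * 4 = -64 and (-16) + 4 = -12).
So x^2 - 12x - 64 = (x - 16)(x + 4) = 0
Setting each factor to zero: x = 16 or x = -4

x = -4, x = 16


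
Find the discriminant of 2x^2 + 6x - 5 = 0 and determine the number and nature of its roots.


For ax^2 + bx + c = 0, discriminant D = b^2 - 4ac
Here a = 2, b = 6, c = -5
D = (6)^2 - 4(2)(-5) = 36 + 40 = 76

D = 76 > 0 but not a perfect square
The equation has 2 distinct real irrational roots.

Discriminant = 76, 2 distinct real irrational roots


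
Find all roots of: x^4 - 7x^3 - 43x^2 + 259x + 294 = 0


Let p(x) = x^4 - 7x^3 - 43x^2 + 259x + 294. By the rational root theorem (leading coefficient 1), any rational root is an integer divisor of 294: try ±1, ±2, ... in turn.
Test x = 1: value = 504 ≠ 0.
Test x = -1: value = 0 ✓, so (x + 1) is a factor.
Synthetic division by (x + 1): bring down 1; 1(-1) - 7 = -8; (-8)(-1) - 43 = -35; (-35)(-1) + 259 = 294; 294(-1) + 294 = 0 → quotient x^3 - 8x^2 - 35x + 294, remainder 0.
Continue with the quotient x^3 - 8x^2 - 35x + 294 (candidates must divide 294; re-test x = -1 first in case it repeats).
Test x = -1: value = 320 ≠ 0.
Test x = 2: value = 200 ≠ 0.
Test x = -2: value = 324 ≠ 0.
Test x = 3: value = 144 ≠ 0.
Test x = -3: value = 300 ≠ 0.
Test x = 6: value = 12 ≠ 0.
Test x = -6: value = 0 ✓, so (x + 6) is a factor.
Synthetic division by (x + 6): bring down 1; 1(-6) - 8 = -14; (-14)(-6) - 35 = 49; 49(-6) + 294 = 0 → quotient x^2 - 14x + 49, remainder 0.
Solve the quadratic x^2 - 14x + 49 = 0: discriminant = (-14)^2 - 4(1)(49) = 196 - 196 = 0.
Discriminant = 0, so a double root: x = 14/2 = 7.
Collecting all roots found:

x = -6, x = -1, x = 7 (multiplicity 2)


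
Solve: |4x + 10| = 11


An absolute value equation |expr| = 11 gives two cases:
Case 1: 4x + 10 = 11
  4x = 1, so x = 1/4
Case 2: 4x + 10 = -11
  4x = -21, so x = -21/4

x = -21/4, x = 1/4


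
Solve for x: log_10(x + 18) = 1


Convert to exponential form: x + 18 = 10^1 = 10
x = 10 - 18 = -8
Check: log_10(-8 + 18) = log_10(10) = log_10(10) = 1 ✓

x = -8


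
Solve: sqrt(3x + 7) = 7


Square both sides: 3x + 7 = 7^2 = 49
3x = 49 - 7 = 42
x = 14
Check: sqrt(3*14 + 7) = sqrt(49) = 7 ✓

x = 14


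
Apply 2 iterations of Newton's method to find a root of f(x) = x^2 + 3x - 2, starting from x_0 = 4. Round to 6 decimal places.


Newton's method: x_(n+1) = x_n - f(x_n)/f'(x_n)
f(x) = x^2 + 3x - 2
f'(x) = 2x + 3

Iteration 1:
  f(4.000000) = 26.000000
  f'(4.000000) = 11.000000
  x_1 = 4.000000 - (26.000000)/(11.000000) = 1.636364

Iteration 2:
  f(1.636364) = 5.586777
  f'(1.636364) = 6.272727
  x_2 = 1.636364 - (5.586777)/(6.272727) = 0.745718

x_2 = 0.745718


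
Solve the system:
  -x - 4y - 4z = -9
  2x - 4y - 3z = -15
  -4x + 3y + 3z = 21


Using Cramer's rule. Expand each determinant along the first row.
D  = (-1)*[(-4)*3 - (-3)*3] - (-4)*[2*3 - (-3)*(-4)] + (-4)*[2*3 - (-4)*(-4)]
  = (-1)*(-3) - (-4)*(-6) + (-4)*(-10) = 19
Dx = (-9)*[(-4)*3 - (-3)*3] - (-4)*[(-15)*3 - (-3)*21] + (-4)*[(-15)*3 - (-4)*21]
  = (-9)*(-3) - (-4)*(18) + (-4)*(39) = -57
Dy = (-1)*[(-15)*3 - (-3)*21] - (-9)*[2*3 - (-3)*(-4)] + (-4)*[2*21 - (-15)*(-4)]
  = (-1)*(18) - (-9)*(-6) + (-4)*(-18) = 0
Dz = (-1)*[(-4)*21 - (-15)*3] - (-4)*[2*21 - (-15)*(-4)] + (-9)*[2*3 - (-4)*(-4)]
  = (-1)*(-39) - (-4)*(-18) + (-9)*(-10) = 57
x = Dx/D = -57/19 = -3, y = Dy/D = 0/19 = 0, z = Dz/D = 57/19 = 3
Check eq1: (-1)(-3) + (-4)(0) + (-4)(3) = -9 = -9 ✓
Check eq2: (2)(-3) + (-4)(0) + (-3)(3) = -15 = -15 ✓
Check eq3: (-4)(-3) + (3)(0) + (3)(3) = 21 = 21 ✓

x = -3, y = 0, z = 3


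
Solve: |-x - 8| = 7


An absolute value equation |expr| = 7 gives two cases:
Case 1: -x - 8 = 7
  -x = 15, so x = -15
Case 2: -x - 8 = -7
  -x = 1, so x = -1

x = -15, x = -1


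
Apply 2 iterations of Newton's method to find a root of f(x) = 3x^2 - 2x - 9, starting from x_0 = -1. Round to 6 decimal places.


Newton's method: x_(n+1) = x_n - f(x_n)/f'(x_n)
f(x) = 3x^2 - 2x - 9
f'(x) = 6x - 2

Iteration 1:
  f(-1.000000) = -4.000000
  f'(-1.000000) = -8.000000
  x_1 = -1.000000 - (-4.000000)/(-8.000000) = -1.500000

Iteration 2:
  f(-1.500000) = 0.750000
  f'(-1.500000) = -11.000000
  x_2 = -1.500000 - (0.750000)/(-11.000000) = -1.431818

x_2 = -1.431818


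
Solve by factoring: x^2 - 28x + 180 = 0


We need two numbers that multiply to 180 and add to -28.
Those numbers are -10 and -18 (since (-10) * (-18) = 180 and (-10) + (-18) = -28).
So x^2 - 28x + 180 = (x - 10)(x - 18) = 0
Setting each factor to zero: x = 10 or x = 18

x = 10, x = 18


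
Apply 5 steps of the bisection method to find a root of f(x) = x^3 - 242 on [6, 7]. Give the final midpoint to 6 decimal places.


f(x) = x^3 - 242
f(6) = -26 < 0
f(7) = 101 > 0

Step 1: midpoint = (6.000000 + 7.000000)/2 = 6.500000
  f(6.500000) = 32.625000
  f(mid) > 0, so root is in [6.000000, 6.500000]

Step 2: midpoint = (6.000000 + 6.500000)/2 = 6.250000
  f(6.250000) = 2.140625
  f(mid) > 0, so root is in [6.000000, 6.250000]

Step 3: midpoint = (6.000000 + 6.250000)/2 = 6.125000
  f(6.125000) = -12.216797
  f(mid) < 0, so root is in [6.125000, 6.250000]

Step 4: midpoint = (6.125000 + 6.250000)/2 = 6.187500
  f(6.187500) = -5.110596
  f(mid) < 0, so root is in [6.187500, 6.250000]

Step 5: midpoint = (6.187500 + 6.250000)/2 = 6.218750
  f(6.218750) = -1.503204
  f(mid) < 0, so root is in [6.218750, 6.250000]

midpoint = 6.218750


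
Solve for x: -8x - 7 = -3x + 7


Starting with: -8x - 7 = -3x + 7
Move all x terms to left: (-8 + 3)x = 7 + 7
Simplify: -5x = 14
Divide both sides by -5: x = -14/5

x = -14/5


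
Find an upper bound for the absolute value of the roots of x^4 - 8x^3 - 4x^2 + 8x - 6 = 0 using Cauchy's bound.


Cauchy's bound: all roots r satisfy |r| <= 1 + max(|a_i/a_n|) for i = 0,...,n-1
where a_n is the leading coefficient.

Coefficients: [1, -8, -4, 8, -6]
Leading coefficient a_n = 1
Ratios |a_i/a_n|: 8, 4, 8, 6
Maximum ratio: 8
Cauchy's bound: |r| <= 1 + 8 = 9

Upper bound = 9


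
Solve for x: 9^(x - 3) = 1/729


Express both sides with the same base.
1/729 = 9^(-3)
Since the bases match, equate exponents: x - 3 = -3
So x = -3 - (-3) = 0

x = 0


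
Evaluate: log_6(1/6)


We need the exponent such that 6^? = 1/6
6^(-1) = 1/6^1 = 1/6
Therefore log_6(1/6) = -1

-1


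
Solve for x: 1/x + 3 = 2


Subtract 3 from both sides: 1/x = -1
Multiply both sides by x: 1 = -1 * x
Divide by -1: x = -1

x = -1


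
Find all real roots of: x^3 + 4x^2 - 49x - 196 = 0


Let p(x) = x^3 + 4x^2 - 49x - 196. By the rational root theorem (leading coefficient 1), any rational root is an integer divisor of 196: try ±1, ±2, ... in turn.
Test x = 1: value = -240 ≠ 0.
Test x = -1: value = -144 ≠ 0.
Test x = 2: value = -270 ≠ 0.
Test x = -2: value = -90 ≠ 0.
Test x = 4: value = -264 ≠ 0.
Test x = -4: value = 0 ✓, so (x + 4) is a factor.
Synthetic division by (x + 4): bring down 1; 1(-4) + 4 = 0; 0(-4) - 49 = -49; (-49)(-4) - 196 = 0 → quotient x^2 - 49, remainder 0.
Solve the quadratic x^2 - 49 = 0: discriminant = 0^2 - 4(1)(-49) = 0 + 196 = 196.
sqrt(196) = 14, so x = (0 ± 14)/2: x = 7 or x = -7.

x = -7, x = -4, x = 7


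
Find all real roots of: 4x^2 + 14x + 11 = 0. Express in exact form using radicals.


Using the quadratic formula: x = (-b ± sqrt(b^2 - 4ac)) / (2a)
Here a = 4, b = 14, c = 11
Discriminant = b^2 - 4ac = 14^2 - 4(4)(11) = 196 - 176 = 20
Since discriminant = 20 > 0, there are two real roots.
x = (-14 ± 2*sqrt(5)) / 8
Simplifying: x = (-7 ± sqrt(5)) / 4
Numerically: x ≈ -1.1910 or x ≈ -2.3090

x = (-7 + sqrt(5)) / 4 or x = (-7 - sqrt(5)) / 4


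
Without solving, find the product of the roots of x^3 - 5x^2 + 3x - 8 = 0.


By Vieta's formulas for x^3 + bx^2 + cx + d = 0:
  r1 + r2 + r3 = -b/a = 5
  r1*r2 + r1*r3 + r2*r3 = c/a = 3
  r1*r2*r3 = -d/a = 8


Product = 8


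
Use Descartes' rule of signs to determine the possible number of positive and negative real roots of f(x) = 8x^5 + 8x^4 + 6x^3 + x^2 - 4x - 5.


Descartes' rule of signs:

For positive roots, count sign changes in f(x) = 8x^5 + 8x^4 + 6x^3 + x^2 - 4x - 5:
Signs of coefficients: +, +, +, +, -, -
Number of sign changes: 1
Possible positive real roots: 1

For negative roots, examine f(-x) = -8x^5 + 8x^4 - 6x^3 + x^2 + 4x - 5:
Signs of coefficients: -, +, -, +, +, -
Number of sign changes: 4
Possible negative real roots: 4, 2, 0

Positive roots: 1; Negative roots: 4 or 2 or 0


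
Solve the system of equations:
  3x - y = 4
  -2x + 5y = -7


Using Cramer's rule:
Determinant D = (3)(5) - (-2)(-1) = 15 - 2 = 13
Dx = (4)(5) - (-7)(-1) = 20 - 7 = 13
Dy = (3)(-7) - (-2)(4) = -21 + 8 = -13
x = Dx/D = 13/13 = 1
y = Dy/D = -13/13 = -1

x = 1, y = -1


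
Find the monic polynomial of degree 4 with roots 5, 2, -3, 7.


A monic polynomial with roots 5, 2, -3, 7 is:
p(x) = (x - 5)(x - 2)(x + 3)(x - 7)
After multiplying by (x - 5): x - 5
After multiplying by (x - 2): x^2 - 7x + 10
After multiplying by (x + 3): x^3 - 4x^2 - 11x + 30
After multiplying by (x - 7): x^4 - 11x^3 + 17x^2 + 107x - 210

x^4 - 11x^3 + 17x^2 + 107x - 210


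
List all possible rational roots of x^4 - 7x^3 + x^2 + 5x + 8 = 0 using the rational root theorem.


Rational root theorem: possible roots are ±p/q where:
  p divides the constant term (8): p ∈ {1, 2, 4, 8}
  q divides the leading coefficient (1): q ∈ {1}

All possible rational roots: -8, -4, -2, -1, 1, 2, 4, 8

-8, -4, -2, -1, 1, 2, 4, 8


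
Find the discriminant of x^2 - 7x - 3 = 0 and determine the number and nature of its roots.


For ax^2 + bx + c = 0, discriminant D = b^2 - 4ac
Here a = 1, b = -7, c = -3
D = (-7)^2 - 4(1)(-3) = 49 + 12 = 61

D = 61 > 0 but not a perfect square
The equation has 2 distinct real irrational roots.

Discriminant = 61, 2 distinct real irrational roots


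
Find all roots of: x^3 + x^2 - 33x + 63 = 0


Let p(x) = x^3 + x^2 - 33x + 63. By the rational root theorem (leading coefficient 1), any rational root is an integer divisor of 63: try ±1, ±2, ... in turn.
Test x = 1: value = 32 ≠ 0.
Test x = -1: value = 96 ≠ 0.
Test x = 3: value = 0 ✓, so (x - 3) is a factor.
Synthetic division by (x - 3): bring down 1; 1(3) + 1 = 4; 4(3) - 33 = -21; (-21)(3) + 63 = 0 → quotient x^2 + 4x - 21, remainder 0.
Solve the quadratic x^2 + 4x - 21 = 0: discriminant = 4^2 - 4(1)(-21) = 16 + 84 = 100.
sqrt(100) = 10, so x = (-4 ± 10)/2: x = 3 or x = -7.
Collecting all roots found:

x = -7, x = 3 (multiplicity 2)


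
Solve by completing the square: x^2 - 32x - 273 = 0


Start: x^2 - 32x - 273 = 0
Move constant: x^2 - 32x = 273
Half of -32 is -16, squared is 256
Add 256 to both sides: x^2 - 32x + 256 = 529
(x - 16)^2 = 529
x - 16 = ±23
x = 16 + 23 = 39 or x = 16 - 23 = -7

x = -7, x = 39


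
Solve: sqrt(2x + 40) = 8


Square both sides: 2x + 40 = 8^2 = 64
2x = 64 - 40 = 24
x = 12
Check: sqrt(2*12 + 40) = sqrt(64) = 8 ✓

x = 12


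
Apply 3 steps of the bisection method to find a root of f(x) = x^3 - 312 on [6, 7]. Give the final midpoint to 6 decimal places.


f(x) = x^3 - 312
f(6) = -96 < 0
f(7) = 31 > 0

Step 1: midpoint = (6.000000 + 7.000000)/2 = 6.500000
  f(6.500000) = -37.375000
  f(mid) < 0, so root is in [6.500000, 7.000000]

Step 2: midpoint = (6.500000 + 7.000000)/2 = 6.750000
  f(6.750000) = -4.453125
  f(mid) < 0, so root is in [6.750000, 7.000000]

Step 3: midpoint = (6.750000 + 7.000000)/2 = 6.875000
  f(6.875000) = 12.951172
  f(mid) > 0, so root is in [6.750000, 6.875000]

midpoint = 6.875000


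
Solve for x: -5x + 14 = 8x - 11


Starting with: -5x + 14 = 8x - 11
Move all x terms to left: (-5 - 8)x = -11 - 14
Simplify: -13x = -25
Divide both sides by -13: x = 25/13

x = 25/13


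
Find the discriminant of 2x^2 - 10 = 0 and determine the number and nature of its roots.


For ax^2 + bx + c = 0, discriminant D = b^2 - 4ac
Here a = 2, b = 0, c = -10
D = (0)^2 - 4(2)(-10) = 0 + 80 = 80

D = 80 > 0 but not a perfect square
The equation has 2 distinct real irrational roots.

Discriminant = 80, 2 distinct real irrational roots


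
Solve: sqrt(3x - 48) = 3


Square both sides: 3x - 48 = 3^2 = 9
3x = 9 + 48 = 57
x = 19
Check: sqrt(3*19 - 48) = sqrt(9) = 3 ✓

x = 19


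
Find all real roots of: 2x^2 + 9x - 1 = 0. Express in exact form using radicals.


Using the quadratic formula: x = (-b ± sqrt(b^2 - 4ac)) / (2a)
Here a = 2, b = 9, c = -1
Discriminant = b^2 - 4ac = 9^2 - 4(2)(-1) = 81 + 8 = 89
Since discriminant = 89 > 0, there are two real roots.
x = (-9 ± sqrt(89)) / 4
Numerically: x ≈ 0.1085 or x ≈ -4.6085

x = (-9 + sqrt(89)) / 4 or x = (-9 - sqrt(89)) / 4


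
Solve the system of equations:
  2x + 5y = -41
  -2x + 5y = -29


Using Cramer's rule:
Determinant D = (2)(5) - (-2)(5) = 10 + 10 = 20
Dx = (-41)(5) - (-29)(5) = -205 + 145 = -60
Dy = (2)(-29) - (-2)(-41) = -58 - 82 = -140
x = Dx/D = -60/20 = -3
y = Dy/D = -140/20 = -7

x = -3, y = -7


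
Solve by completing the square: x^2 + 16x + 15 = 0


Start: x^2 + 16x + 15 = 0
Move constant: x^2 + 16x = -15
Half of 16 is 8, squared is 64
Add 64 to both sides: x^2 + 16x + 64 = 49
(x + 8)^2 = 49
x + 8 = ±7
x = -8 + 7 = -1 or x = -8 - 7 = -15

x = -15, x = -1


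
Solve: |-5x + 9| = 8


An absolute value equation |expr| = 8 gives two cases:
Case 1: -5x + 9 = 8
  -5x = -1, so x = 1/5
Case 2: -5x + 9 = -8
  -5x = -17, so x = 17/5

x = 1/5, x = 17/5


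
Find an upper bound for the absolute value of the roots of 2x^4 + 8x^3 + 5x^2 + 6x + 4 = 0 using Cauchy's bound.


Cauchy's bound: all roots r satisfy |r| <= 1 + max(|a_i/a_n|) for i = 0,...,n-1
where a_n is the leading coefficient.

Coefficients: [2, 8, 5, 6, 4]
Leading coefficient a_n = 2
Ratios |a_i/a_n|: 4, 5/2, 3, 2
Maximum ratio: 4
Cauchy's bound: |r| <= 1 + 4 = 5

Upper bound = 5


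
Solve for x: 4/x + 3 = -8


Subtract 3 from both sides: 4/x = -11
Multiply both sides by x: 4 = -11 * x
Divide by -11: x = -4/11

x = -4/11


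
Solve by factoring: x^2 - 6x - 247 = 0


We need two numbers that multiply to -247 and add to -6.
Those numbers are -19 and 13 (since (-19) * 13 = -247 and (-19) + 13 = -6).
So x^2 - 6x - 247 = (x - 19)(x + 13) = 0
Setting each factor to zero: x = 19 or x = -13

x = -13, x = 19


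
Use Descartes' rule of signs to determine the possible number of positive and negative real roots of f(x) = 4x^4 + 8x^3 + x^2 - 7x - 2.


Descartes' rule of signs:

For positive roots, count sign changes in f(x) = 4x^4 + 8x^3 + x^2 - 7x - 2:
Signs of coefficients: +, +, +, -, -
Number of sign changes: 1
Possible positive real roots: 1

For negative roots, examine f(-x) = 4x^4 - 8x^3 + x^2 + 7x - 2:
Signs of coefficients: +, -, +, +, -
Number of sign changes: 3
Possible negative real roots: 3, 1

Positive roots: 1; Negative roots: 3 or 1


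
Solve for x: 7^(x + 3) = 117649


Express both sides with the same base.
117649 = 7^6
Since the bases match, equate exponents: x + 3 = 6
So x = 6 - (3) = 3

x = 3


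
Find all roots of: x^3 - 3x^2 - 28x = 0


The constant term is 0, so x = 0 is a root. Factor out x:
  x^2 - 3x - 28 = 0
Solve the quadratic x^2 - 3x - 28 = 0: discriminant = (-3)^2 - 4(1)(-28) = 9 + 112 = 121.
sqrt(121) = 11, so x = (3 ± 11)/2: x = 7 or x = -4.
Collecting all roots found:

x = -4, x = 0, x = 7


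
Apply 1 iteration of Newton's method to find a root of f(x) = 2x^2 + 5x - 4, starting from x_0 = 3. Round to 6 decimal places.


Newton's method: x_(n+1) = x_n - f(x_n)/f'(x_n)
f(x) = 2x^2 + 5x - 4
f'(x) = 4x + 5

Iteration 1:
  f(3.000000) = 29.000000
  f'(3.000000) = 17.000000
  x_1 = 3.000000 - (29.000000)/(17.000000) = 1.294118

x_1 = 1.294118


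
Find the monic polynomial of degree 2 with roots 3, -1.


A monic polynomial with roots 3, -1 is:
p(x) = (x - 3)(x + 1)
After multiplying by (x - 3): x - 3
After multiplying by (x + 1): x^2 - 2x - 3

x^2 - 2x - 3


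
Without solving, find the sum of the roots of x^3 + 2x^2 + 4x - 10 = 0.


By Vieta's formulas for x^3 + bx^2 + cx + d = 0:
  r1 + r2 + r3 = -b/a = -2
  r1*r2 + r1*r3 + r2*r3 = c/a = 4
  r1*r2*r3 = -d/a = 10


Sum = -2


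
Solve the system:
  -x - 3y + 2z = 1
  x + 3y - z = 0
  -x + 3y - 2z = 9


Using Cramer's rule. Expand each determinant along the first row.
D  = (-1)*[3*(-2) - (-1)*3] - (-3)*[1*(-2) - (-1)*(-1)] + 2*[1*3 - 3*(-1)]
  = (-1)*(-3) - (-3)*(-3) + 2*(6) = 6
Dx = 1*[3*(-2) - (-1)*3] - (-3)*[0*(-2) - (-1)*9] + 2*[0*3 - 3*9]
  = 1*(-3) - (-3)*(9) + 2*(-27) = -30
Dy = (-1)*[0*(-2) - (-1)*9] - 1*[1*(-2) - (-1)*(-1)] + 2*[1*9 - 0*(-1)]
  = (-1)*(9) - 1*(-3) + 2*(9) = 12
Dz = (-1)*[3*9 - 0*3] - (-3)*[1*9 - 0*(-1)] + 1*[1*3 - 3*(-1)]
  = (-1)*(27) - (-3)*(9) + 1*(6) = 6
x = Dx/D = -30/6 = -5, y = Dy/D = 12/6 = 2, z = Dz/D = 6/6 = 1
Check eq1: (-1)(-5) + (-3)(2) + (2)(1) = 1 = 1 ✓
Check eq2: (1)(-5) + (3)(2) + (-1)(1) = 0 = 0 ✓
Check eq3: (-1)(-5) + (3)(2) + (-2)(1) = 9 = 9 ✓

x = -5, y = 2, z = 1


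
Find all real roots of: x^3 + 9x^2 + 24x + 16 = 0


Let p(x) = x^3 + 9x^2 + 24x + 16. By the rational root theorem (leading coefficient 1), any rational root is an integer divisor of 16: try ±1, ±2, ... in turn.
Test x = 1: value = 50 ≠ 0.
Test x = -1: value = 0 ✓, so (x + 1) is a factor.
Synthetic division by (x + 1): bring down 1; 1(-1) + 9 = 8; 8(-1) + 24 = 16; 16(-1) + 16 = 0 → quotient x^2 + 8x + 16, remainder 0.
Solve the quadratic x^2 + 8x + 16 = 0: discriminant = 8^2 - 4(1)(16) = 64 - 64 = 0.
Discriminant = 0, so a double root: x = -8/2 = -4.

x = -4 (multiplicity 2), x = -1


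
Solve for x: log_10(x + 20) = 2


Convert to exponential form: x + 20 = 10^2 = 100
x = 100 - 20 = 80
Check: log_10(80 + 20) = log_10(100) = log_10(100) = 2 ✓

x = 80


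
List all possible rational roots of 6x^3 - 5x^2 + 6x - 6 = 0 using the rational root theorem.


Rational root theorem: possible roots are ±p/q where:
  p divides the constant term (-6): p ∈ {1, 2, 3, 6}
  q divides the leading coefficient (6): q ∈ {1, 2, 3, 6}

All possible rational roots: -6, -3, -2, -3/2, -1, -2/3, -1/2, -1/3, -1/6, 1/6, 1/3, 1/2, 2/3, 1, 3/2, 2, 3, 6

-6, -3, -2, -3/2, -1, -2/3, -1/2, -1/3, -1/6, 1/6, 1/3, 1/2, 2/3, 1, 3/2, 2, 3, 6


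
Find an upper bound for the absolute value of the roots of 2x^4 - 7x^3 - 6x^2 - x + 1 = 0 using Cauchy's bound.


Cauchy's bound: all roots r satisfy |r| <= 1 + max(|a_i/a_n|) for i = 0,...,n-1
where a_n is the leading coefficient.

Coefficients: [2, -7, -6, -1, 1]
Leading coefficient a_n = 2
Ratios |a_i/a_n|: 7/2, 3, 1/2, 1/2
Maximum ratio: 7/2
Cauchy's bound: |r| <= 1 + 7/2 = 9/2

Upper bound = 9/2


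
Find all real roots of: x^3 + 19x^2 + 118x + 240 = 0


Let p(x) = x^3 + 19x^2 + 118x + 240. By the rational root theorem (leading coefficient 1), any rational root is an integer divisor of 240: try ±1, ±2, ... in turn.
Test x = 1: value = 378 ≠ 0.
Test x = -1: value = 140 ≠ 0.
Test x = 2: value = 560 ≠ 0.
Test x = -2: value = 72 ≠ 0.
Test x = 3: value = 792 ≠ 0.
Test x = -3: value = 30 ≠ 0.
Test x = 4: value = 1080 ≠ 0.
Test x = -4: value = 8 ≠ 0.
Test x = 5: value = 1430 ≠ 0.
Test x = -5: value = 0 ✓, so (x + 5) is a factor.
Synthetic division by (x + 5): bring down 1; 1(-5) + 19 = 14; 14(-5) + 118 = 48; 48(-5) + 240 = 0 → quotient x^2 + 14x + 48, remainder 0.
Solve the quadratic x^2 + 14x + 48 = 0: discriminant = 14^2 - 4(1)(48) = 196 - 192 = 4.
sqrt(4) = 2, so x = (-14 ± 2)/2: x = -6 or x = -8.

x = -8, x = -6, x = -5


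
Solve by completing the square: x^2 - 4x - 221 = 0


Start: x^2 - 4x - 221 = 0
Move constant: x^2 - 4x = 221
Half of -4 is -2, squared is 4
Add 4 to both sides: x^2 - 4x + 4 = 225
(x - 2)^2 = 225
x - 2 = ±15
x = 2 + 15 = 17 or x = 2 - 15 = -13

x = -13, x = 17


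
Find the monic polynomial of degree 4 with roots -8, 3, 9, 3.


A monic polynomial with roots -8, 3, 9, 3 is:
p(x) = (x + 8)(x - 3)(x - 9)(x - 3)
After multiplying by (x + 8): x + 8
After multiplying by (x - 3): x^2 + 5x - 24
After multiplying by (x - 9): x^3 - 4x^2 - 69x + 216
After multiplying by (x - 3): x^4 - 7x^3 - 57x^2 + 423x - 648

x^4 - 7x^3 - 57x^2 + 423x - 648


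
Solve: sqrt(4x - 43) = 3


Square both sides: 4x - 43 = 3^2 = 9
4x = 9 + 43 = 52
x = 13
Check: sqrt(4*13 - 43) = sqrt(9) = 3 ✓

x = 13


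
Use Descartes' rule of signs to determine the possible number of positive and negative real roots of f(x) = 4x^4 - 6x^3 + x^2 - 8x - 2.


Descartes' rule of signs:

For positive roots, count sign changes in f(x) = 4x^4 - 6x^3 + x^2 - 8x - 2:
Signs of coefficients: +, -, +, -, -
Number of sign changes: 3
Possible positive real roots: 3, 1

For negative roots, examine f(-x) = 4x^4 + 6x^3 + x^2 + 8x - 2:
Signs of coefficients: +, +, +, +, -
Number of sign changes: 1
Possible negative real roots: 1

Positive roots: 3 or 1; Negative roots: 1
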